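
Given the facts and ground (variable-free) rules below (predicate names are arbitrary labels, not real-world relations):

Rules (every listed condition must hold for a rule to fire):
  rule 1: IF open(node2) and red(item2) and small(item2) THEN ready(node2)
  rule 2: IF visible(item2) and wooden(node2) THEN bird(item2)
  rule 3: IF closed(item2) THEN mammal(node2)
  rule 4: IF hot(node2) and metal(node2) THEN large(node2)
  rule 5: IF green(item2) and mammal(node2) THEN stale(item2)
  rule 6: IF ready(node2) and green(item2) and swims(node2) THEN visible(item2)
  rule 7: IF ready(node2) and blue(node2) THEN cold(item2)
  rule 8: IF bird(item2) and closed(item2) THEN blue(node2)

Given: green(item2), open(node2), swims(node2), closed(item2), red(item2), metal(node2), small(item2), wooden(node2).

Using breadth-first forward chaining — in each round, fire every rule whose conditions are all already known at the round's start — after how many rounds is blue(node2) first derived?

4

[1] rule 1 [IF open(node2) and red(item2) and small(item2) THEN ready(node2)]; rule 3 [IF closed(item2) THEN mammal(node2)]. ⇒ new: ready(node2), mammal(node2).
[2] rule 5 [IF green(item2) and mammal(node2) THEN stale(item2)]; rule 6 [IF ready(node2) and green(item2) and swims(node2) THEN visible(item2)]. ⇒ new: stale(item2), visible(item2).
[3] rule 2 [IF visible(item2) and wooden(node2) THEN bird(item2)]. ⇒ new: bird(item2).
[4] rule 8 [IF bird(item2) and closed(item2) THEN blue(node2)]. ⇒ new: blue(node2).
blue(node2) first appears in round 4.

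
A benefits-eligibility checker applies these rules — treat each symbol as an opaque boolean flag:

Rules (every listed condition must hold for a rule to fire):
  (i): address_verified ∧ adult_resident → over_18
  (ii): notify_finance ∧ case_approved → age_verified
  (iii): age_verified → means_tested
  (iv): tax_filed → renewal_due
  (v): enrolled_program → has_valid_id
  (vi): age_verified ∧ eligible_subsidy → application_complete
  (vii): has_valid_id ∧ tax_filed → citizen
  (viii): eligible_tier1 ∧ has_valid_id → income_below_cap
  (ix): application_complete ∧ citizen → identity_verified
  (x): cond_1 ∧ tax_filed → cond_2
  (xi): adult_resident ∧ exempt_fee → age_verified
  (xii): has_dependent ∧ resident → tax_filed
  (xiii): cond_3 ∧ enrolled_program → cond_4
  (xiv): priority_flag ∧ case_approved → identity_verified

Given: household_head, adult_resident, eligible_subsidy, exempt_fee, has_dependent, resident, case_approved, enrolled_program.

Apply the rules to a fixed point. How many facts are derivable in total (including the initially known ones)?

16

Round 1: (v) [enrolled_program → has_valid_id]; (xi) [adult_resident ∧ exempt_fee → age_verified]; (xii) [has_dependent ∧ resident → tax_filed]. Adds has_valid_id, age_verified, tax_filed.
Round 2: (iii) [age_verified → means_tested]; (iv) [tax_filed → renewal_due]; (vi) [age_verified ∧ eligible_subsidy → application_complete]; (vii) [has_valid_id ∧ tax_filed → citizen]. Adds means_tested, renewal_due, application_complete, citizen.
Round 3: (ix) [application_complete ∧ citizen → identity_verified]. Adds identity_verified.
Closure: {adult_resident, age_verified, application_complete, case_approved, citizen, eligible_subsidy, enrolled_program, exempt_fee, has_dependent, has_valid_id, household_head, identity_verified, means_tested, renewal_due, resident, tax_filed} — 16 facts.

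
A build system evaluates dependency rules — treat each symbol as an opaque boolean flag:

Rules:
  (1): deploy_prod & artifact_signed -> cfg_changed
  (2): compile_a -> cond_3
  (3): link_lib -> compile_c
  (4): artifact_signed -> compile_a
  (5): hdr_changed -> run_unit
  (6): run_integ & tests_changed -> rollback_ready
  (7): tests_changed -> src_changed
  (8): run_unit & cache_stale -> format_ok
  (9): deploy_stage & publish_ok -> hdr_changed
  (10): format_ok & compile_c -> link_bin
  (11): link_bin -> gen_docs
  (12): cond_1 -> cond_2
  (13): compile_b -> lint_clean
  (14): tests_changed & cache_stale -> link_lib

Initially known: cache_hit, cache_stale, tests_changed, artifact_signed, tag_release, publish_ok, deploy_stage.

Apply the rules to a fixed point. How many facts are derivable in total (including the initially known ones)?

Round 1 fires (4), (7), (9), (14), giving compile_a, src_changed, hdr_changed, link_lib.
Round 2 fires (2), (3), (5), giving cond_3, compile_c, run_unit.
Round 3 fires (8), giving format_ok.
Round 4 fires (10), giving link_bin.
Round 5 fires (11), giving gen_docs.
Closure: {artifact_signed, cache_hit, cache_stale, compile_a, compile_c, cond_3, deploy_stage, format_ok, gen_docs, hdr_changed, link_bin, link_lib, publish_ok, run_unit, src_changed, tag_release, tests_changed} — 17 facts.

17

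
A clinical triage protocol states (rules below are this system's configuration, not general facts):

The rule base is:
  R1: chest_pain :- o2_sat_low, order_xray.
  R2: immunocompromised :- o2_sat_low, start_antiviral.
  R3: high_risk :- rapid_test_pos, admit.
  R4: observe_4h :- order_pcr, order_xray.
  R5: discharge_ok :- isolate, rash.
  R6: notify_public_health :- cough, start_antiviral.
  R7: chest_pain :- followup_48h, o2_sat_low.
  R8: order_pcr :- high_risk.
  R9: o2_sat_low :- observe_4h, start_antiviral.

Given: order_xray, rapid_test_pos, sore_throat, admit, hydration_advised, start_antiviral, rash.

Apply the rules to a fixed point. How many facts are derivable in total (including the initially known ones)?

13

Round 1: R3 [high_risk :- rapid_test_pos, admit.]. New: high_risk.
Round 2: R8 [order_pcr :- high_risk.]. New: order_pcr.
Round 3: R4 [observe_4h :- order_pcr, order_xray.]. New: observe_4h.
Round 4: R9 [o2_sat_low :- observe_4h, start_antiviral.]. New: o2_sat_low.
Round 5: R1 [chest_pain :- o2_sat_low, order_xray.]; R2 [immunocompromised :- o2_sat_low, start_antiviral.]. New: chest_pain, immunocompromised.
Closure: {admit, chest_pain, high_risk, hydration_advised, immunocompromised, o2_sat_low, observe_4h, order_pcr, order_xray, rapid_test_pos, rash, sore_throat, start_antiviral} — 13 facts.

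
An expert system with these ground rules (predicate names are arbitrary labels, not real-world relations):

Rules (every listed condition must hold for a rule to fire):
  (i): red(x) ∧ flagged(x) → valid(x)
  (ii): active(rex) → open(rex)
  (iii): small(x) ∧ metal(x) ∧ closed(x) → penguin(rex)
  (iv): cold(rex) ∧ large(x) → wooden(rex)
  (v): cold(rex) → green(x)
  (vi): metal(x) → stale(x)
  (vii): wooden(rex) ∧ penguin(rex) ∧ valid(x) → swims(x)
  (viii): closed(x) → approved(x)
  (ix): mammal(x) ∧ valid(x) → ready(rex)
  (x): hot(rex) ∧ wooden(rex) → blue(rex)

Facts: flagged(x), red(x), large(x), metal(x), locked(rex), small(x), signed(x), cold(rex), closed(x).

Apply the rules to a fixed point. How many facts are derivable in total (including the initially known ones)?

Round 1: (i) [red(x) ∧ flagged(x) → valid(x)]; (iii) [small(x) ∧ metal(x) ∧ closed(x) → penguin(rex)]; (iv) [cold(rex) ∧ large(x) → wooden(rex)]; (v) [cold(rex) → green(x)]; (vi) [metal(x) → stale(x)]; (viii) [closed(x) → approved(x)]. Adds valid(x), penguin(rex), wooden(rex), green(x), stale(x), approved(x).
Round 2: (vii) [wooden(rex) ∧ penguin(rex) ∧ valid(x) → swims(x)]. Adds swims(x).
Closure: {approved(x), closed(x), cold(rex), flagged(x), green(x), large(x), locked(rex), metal(x), penguin(rex), red(x), signed(x), small(x), stale(x), swims(x), valid(x), wooden(rex)} — 16 facts.

16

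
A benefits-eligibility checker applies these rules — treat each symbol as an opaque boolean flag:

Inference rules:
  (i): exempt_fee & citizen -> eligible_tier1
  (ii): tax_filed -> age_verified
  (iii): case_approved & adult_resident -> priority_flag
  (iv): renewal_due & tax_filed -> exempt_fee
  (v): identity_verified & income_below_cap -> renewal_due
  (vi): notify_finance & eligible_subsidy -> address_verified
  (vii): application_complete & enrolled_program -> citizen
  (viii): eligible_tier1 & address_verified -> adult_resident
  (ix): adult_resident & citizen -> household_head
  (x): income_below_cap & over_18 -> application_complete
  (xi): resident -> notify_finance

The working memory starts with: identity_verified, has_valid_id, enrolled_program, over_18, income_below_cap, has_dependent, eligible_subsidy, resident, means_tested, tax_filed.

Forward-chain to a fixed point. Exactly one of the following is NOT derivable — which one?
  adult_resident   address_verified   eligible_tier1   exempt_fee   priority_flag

priority_flag

Round 1: (ii) [tax_filed -> age_verified]; (v) [identity_verified & income_below_cap -> renewal_due]; (x) [income_below_cap & over_18 -> application_complete]; (xi) [resident -> notify_finance]. Adds age_verified, renewal_due, application_complete, notify_finance.
Round 2: (iv) [renewal_due & tax_filed -> exempt_fee]; (vi) [notify_finance & eligible_subsidy -> address_verified]; (vii) [application_complete & enrolled_program -> citizen]. Adds exempt_fee, address_verified, citizen.
Round 3: (i) [exempt_fee & citizen -> eligible_tier1]. Adds eligible_tier1.
Round 4: (viii) [eligible_tier1 & address_verified -> adult_resident]. Adds adult_resident.
Round 5: (ix) [adult_resident & citizen -> household_head]. Adds household_head.
Derived: exempt_fee (round 2), adult_resident (round 4), eligible_tier1 (round 3), address_verified (round 2). priority_flag never appears in any round.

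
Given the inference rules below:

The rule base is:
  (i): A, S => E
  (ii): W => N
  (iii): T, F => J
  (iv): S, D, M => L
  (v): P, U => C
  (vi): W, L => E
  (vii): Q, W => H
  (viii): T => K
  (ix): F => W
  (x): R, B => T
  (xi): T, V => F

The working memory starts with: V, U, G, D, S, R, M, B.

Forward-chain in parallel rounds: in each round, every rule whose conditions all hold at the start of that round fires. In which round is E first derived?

4

[1] (iv) [S, D, M => L]; (x) [R, B => T]. ⇒ new: L, T.
[2] (viii) [T => K]; (xi) [T, V => F]. ⇒ new: K, F.
[3] (iii) [T, F => J]; (ix) [F => W]. ⇒ new: J, W.
[4] (ii) [W => N]; (vi) [W, L => E]. ⇒ new: N, E.
E first appears in round 4.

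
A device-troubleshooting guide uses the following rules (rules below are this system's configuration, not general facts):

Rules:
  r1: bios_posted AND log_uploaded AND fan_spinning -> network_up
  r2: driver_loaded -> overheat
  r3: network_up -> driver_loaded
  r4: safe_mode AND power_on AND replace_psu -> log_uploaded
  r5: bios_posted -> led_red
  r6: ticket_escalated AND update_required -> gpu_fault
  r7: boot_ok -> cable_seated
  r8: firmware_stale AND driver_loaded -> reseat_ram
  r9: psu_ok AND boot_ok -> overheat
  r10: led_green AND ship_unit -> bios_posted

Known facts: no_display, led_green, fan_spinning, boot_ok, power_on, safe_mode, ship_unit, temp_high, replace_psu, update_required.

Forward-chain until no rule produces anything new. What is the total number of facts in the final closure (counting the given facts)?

Round 1 — r4, r7, r10, derive log_uploaded, cable_seated, bios_posted.
Round 2 — r1, r5, derive network_up, led_red.
Round 3 — r3, derive driver_loaded.
Round 4 — r2, derive overheat.
Closure: {bios_posted, boot_ok, cable_seated, driver_loaded, fan_spinning, led_green, led_red, log_uploaded, network_up, no_display, overheat, power_on, replace_psu, safe_mode, ship_unit, temp_high, update_required} — 17 facts.

17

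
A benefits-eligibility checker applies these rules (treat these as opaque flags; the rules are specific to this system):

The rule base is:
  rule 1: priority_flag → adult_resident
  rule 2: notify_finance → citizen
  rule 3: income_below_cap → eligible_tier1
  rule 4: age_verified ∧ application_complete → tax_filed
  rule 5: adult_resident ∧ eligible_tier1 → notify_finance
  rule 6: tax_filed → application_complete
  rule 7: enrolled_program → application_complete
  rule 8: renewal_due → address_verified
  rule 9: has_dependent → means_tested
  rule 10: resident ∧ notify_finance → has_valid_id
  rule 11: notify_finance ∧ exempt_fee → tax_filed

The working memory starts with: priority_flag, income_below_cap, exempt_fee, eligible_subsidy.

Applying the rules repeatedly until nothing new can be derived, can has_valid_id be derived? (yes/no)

Round 1: rule 1 [priority_flag → adult_resident]; rule 3 [income_below_cap → eligible_tier1]. Adds adult_resident, eligible_tier1.
Round 2: rule 5 [adult_resident ∧ eligible_tier1 → notify_finance]. Adds notify_finance.
Round 3: rule 2 [notify_finance → citizen]; rule 11 [notify_finance ∧ exempt_fee → tax_filed]. Adds citizen, tax_filed.
Round 4: rule 6 [tax_filed → application_complete]. Adds application_complete.
Fixed point reached. has_valid_id is concluded only by rule 10; rule 10 needs resident (never derived).

no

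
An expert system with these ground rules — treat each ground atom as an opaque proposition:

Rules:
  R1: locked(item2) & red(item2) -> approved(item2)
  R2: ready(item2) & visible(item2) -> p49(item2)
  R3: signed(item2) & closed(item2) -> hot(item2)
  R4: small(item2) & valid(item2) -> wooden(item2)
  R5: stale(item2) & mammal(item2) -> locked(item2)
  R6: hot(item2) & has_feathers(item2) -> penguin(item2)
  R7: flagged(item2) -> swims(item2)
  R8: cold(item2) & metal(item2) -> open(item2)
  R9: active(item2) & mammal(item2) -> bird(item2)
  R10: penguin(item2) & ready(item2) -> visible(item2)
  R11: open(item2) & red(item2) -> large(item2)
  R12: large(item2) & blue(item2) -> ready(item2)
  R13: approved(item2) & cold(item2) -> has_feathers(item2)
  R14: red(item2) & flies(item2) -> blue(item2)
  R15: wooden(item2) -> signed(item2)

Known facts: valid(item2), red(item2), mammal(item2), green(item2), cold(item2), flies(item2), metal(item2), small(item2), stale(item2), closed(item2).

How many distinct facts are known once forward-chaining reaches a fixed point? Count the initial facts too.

23

Round 1 fires R4, R5, R8, R14, giving wooden(item2), locked(item2), open(item2), blue(item2).
Round 2 fires R1, R11, R15, giving approved(item2), large(item2), signed(item2).
Round 3 fires R3, R12, R13, giving hot(item2), ready(item2), has_feathers(item2).
Round 4 fires R6, giving penguin(item2).
Round 5 fires R10, giving visible(item2).
Round 6 fires R2, giving p49(item2).
Closure: {approved(item2), blue(item2), closed(item2), cold(item2), flies(item2), green(item2), has_feathers(item2), hot(item2), large(item2), locked(item2), mammal(item2), metal(item2), open(item2), p49(item2), penguin(item2), ready(item2), red(item2), signed(item2), small(item2), stale(item2), valid(item2), visible(item2), wooden(item2)} — 23 facts.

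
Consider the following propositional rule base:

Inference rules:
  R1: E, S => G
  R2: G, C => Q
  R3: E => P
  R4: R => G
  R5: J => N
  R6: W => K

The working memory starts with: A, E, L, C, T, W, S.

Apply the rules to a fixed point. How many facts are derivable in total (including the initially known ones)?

Round 1: R1 [E, S => G]; R3 [E => P]; R6 [W => K]. New: G, P, K.
Round 2: R2 [G, C => Q]. New: Q.
Closure: {A, C, E, G, K, L, P, Q, S, T, W} — 11 facts.

11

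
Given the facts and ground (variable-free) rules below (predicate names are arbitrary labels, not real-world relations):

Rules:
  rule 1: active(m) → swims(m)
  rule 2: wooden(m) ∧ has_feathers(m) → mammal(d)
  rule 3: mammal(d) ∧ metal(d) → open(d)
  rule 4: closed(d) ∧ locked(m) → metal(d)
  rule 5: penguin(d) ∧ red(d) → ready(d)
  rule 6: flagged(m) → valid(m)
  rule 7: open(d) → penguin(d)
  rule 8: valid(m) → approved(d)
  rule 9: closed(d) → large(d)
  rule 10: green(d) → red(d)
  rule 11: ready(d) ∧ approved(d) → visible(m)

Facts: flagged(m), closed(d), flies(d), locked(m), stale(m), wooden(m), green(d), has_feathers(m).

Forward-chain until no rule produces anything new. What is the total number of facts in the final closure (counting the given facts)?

18

[1] rule 2 [wooden(m) ∧ has_feathers(m) → mammal(d)]; rule 4 [closed(d) ∧ locked(m) → metal(d)]; rule 6 [flagged(m) → valid(m)]; rule 9 [closed(d) → large(d)]; rule 10 [green(d) → red(d)]. ⇒ new: mammal(d), metal(d), valid(m), large(d), red(d).
[2] rule 3 [mammal(d) ∧ metal(d) → open(d)]; rule 8 [valid(m) → approved(d)]. ⇒ new: open(d), approved(d).
[3] rule 7 [open(d) → penguin(d)]. ⇒ new: penguin(d).
[4] rule 5 [penguin(d) ∧ red(d) → ready(d)]. ⇒ new: ready(d).
[5] rule 11 [ready(d) ∧ approved(d) → visible(m)]. ⇒ new: visible(m).
Closure: {approved(d), closed(d), flagged(m), flies(d), green(d), has_feathers(m), large(d), locked(m), mammal(d), metal(d), open(d), penguin(d), ready(d), red(d), stale(m), valid(m), visible(m), wooden(m)} — 18 facts.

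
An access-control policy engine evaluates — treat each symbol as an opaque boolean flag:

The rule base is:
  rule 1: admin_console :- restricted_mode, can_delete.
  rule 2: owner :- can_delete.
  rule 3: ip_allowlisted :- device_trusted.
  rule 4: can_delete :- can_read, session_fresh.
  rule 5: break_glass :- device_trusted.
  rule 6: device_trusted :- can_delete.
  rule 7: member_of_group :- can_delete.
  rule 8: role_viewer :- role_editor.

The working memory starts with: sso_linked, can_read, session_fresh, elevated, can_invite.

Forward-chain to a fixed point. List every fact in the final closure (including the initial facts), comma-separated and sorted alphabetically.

break_glass, can_delete, can_invite, can_read, device_trusted, elevated, ip_allowlisted, member_of_group, owner, session_fresh, sso_linked

Round 1: rule 4 [can_delete :- can_read, session_fresh.]. New: can_delete.
Round 2: rule 2 [owner :- can_delete.]; rule 6 [device_trusted :- can_delete.]; rule 7 [member_of_group :- can_delete.]. New: owner, device_trusted, member_of_group.
Round 3: rule 3 [ip_allowlisted :- device_trusted.]; rule 5 [break_glass :- device_trusted.]. New: ip_allowlisted, break_glass.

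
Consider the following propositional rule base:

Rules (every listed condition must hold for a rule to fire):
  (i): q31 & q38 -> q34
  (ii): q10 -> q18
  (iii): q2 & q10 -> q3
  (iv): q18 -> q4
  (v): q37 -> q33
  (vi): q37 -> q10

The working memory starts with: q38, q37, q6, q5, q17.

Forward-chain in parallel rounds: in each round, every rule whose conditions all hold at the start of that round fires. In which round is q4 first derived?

Round 1: (v) [q37 -> q33]; (vi) [q37 -> q10]. New: q33, q10.
Round 2: (ii) [q10 -> q18]. New: q18.
Round 3: (iv) [q18 -> q4]. New: q4.
q4 first appears in round 3.

3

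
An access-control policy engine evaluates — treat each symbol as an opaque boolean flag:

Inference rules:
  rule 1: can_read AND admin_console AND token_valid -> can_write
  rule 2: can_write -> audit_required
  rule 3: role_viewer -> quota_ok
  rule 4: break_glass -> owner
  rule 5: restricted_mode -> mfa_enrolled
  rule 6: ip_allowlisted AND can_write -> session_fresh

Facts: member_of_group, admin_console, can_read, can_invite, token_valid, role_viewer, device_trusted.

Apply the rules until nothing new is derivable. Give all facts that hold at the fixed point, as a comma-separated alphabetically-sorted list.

Round 1: rule 1 [can_read AND admin_console AND token_valid -> can_write]; rule 3 [role_viewer -> quota_ok]. Adds can_write, quota_ok.
Round 2: rule 2 [can_write -> audit_required]. Adds audit_required.

admin_console, audit_required, can_invite, can_read, can_write, device_trusted, member_of_group, quota_ok, role_viewer, token_valid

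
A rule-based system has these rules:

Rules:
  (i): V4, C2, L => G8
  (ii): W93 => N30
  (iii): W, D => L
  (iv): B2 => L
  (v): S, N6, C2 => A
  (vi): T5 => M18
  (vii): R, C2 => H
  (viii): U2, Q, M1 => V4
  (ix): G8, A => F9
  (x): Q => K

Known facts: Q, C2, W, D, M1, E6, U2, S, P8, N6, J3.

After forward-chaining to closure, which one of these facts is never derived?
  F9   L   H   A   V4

Round 1 fires (iii), (v), (viii), (x), giving L, A, V4, K.
Round 2 fires (i), giving G8.
Round 3 fires (ix), giving F9.
Derived: A (round 1), V4 (round 1), L (round 1), F9 (round 3). H never appears in any round.

H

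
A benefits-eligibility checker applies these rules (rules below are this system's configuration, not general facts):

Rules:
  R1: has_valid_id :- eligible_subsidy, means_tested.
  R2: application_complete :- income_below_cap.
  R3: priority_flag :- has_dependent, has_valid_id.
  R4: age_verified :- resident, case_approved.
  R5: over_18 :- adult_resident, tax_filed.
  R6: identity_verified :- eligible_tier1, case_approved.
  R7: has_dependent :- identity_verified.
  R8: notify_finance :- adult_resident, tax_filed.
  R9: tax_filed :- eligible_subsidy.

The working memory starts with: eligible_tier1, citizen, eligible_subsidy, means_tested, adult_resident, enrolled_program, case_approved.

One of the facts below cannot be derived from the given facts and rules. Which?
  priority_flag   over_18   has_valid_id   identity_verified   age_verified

age_verified

[1] R1 [has_valid_id :- eligible_subsidy, means_tested.]; R6 [identity_verified :- eligible_tier1, case_approved.]; R9 [tax_filed :- eligible_subsidy.]. ⇒ new: has_valid_id, identity_verified, tax_filed.
[2] R5 [over_18 :- adult_resident, tax_filed.]; R7 [has_dependent :- identity_verified.]; R8 [notify_finance :- adult_resident, tax_filed.]. ⇒ new: over_18, has_dependent, notify_finance.
[3] R3 [priority_flag :- has_dependent, has_valid_id.]. ⇒ new: priority_flag.
Derived: over_18 (round 2), identity_verified (round 1), has_valid_id (round 1), priority_flag (round 3). age_verified never appears in any round.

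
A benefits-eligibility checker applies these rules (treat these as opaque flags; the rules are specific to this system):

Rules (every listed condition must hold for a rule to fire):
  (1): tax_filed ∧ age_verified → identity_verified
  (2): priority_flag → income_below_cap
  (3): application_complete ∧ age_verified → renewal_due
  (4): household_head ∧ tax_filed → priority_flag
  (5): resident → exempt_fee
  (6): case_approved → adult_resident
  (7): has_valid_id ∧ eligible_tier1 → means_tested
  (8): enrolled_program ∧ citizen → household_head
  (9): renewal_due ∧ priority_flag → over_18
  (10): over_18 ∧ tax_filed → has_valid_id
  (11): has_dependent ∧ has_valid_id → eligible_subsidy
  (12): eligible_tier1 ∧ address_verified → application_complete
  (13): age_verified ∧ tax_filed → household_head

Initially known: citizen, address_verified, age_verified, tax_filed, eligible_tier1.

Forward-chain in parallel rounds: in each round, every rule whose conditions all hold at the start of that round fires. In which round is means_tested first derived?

[1] (1) [tax_filed ∧ age_verified → identity_verified]; (12) [eligible_tier1 ∧ address_verified → application_complete]; (13) [age_verified ∧ tax_filed → household_head]. ⇒ new: identity_verified, application_complete, household_head.
[2] (3) [application_complete ∧ age_verified → renewal_due]; (4) [household_head ∧ tax_filed → priority_flag]. ⇒ new: renewal_due, priority_flag.
[3] (2) [priority_flag → income_below_cap]; (9) [renewal_due ∧ priority_flag → over_18]. ⇒ new: income_below_cap, over_18.
[4] (10) [over_18 ∧ tax_filed → has_valid_id]. ⇒ new: has_valid_id.
[5] (7) [has_valid_id ∧ eligible_tier1 → means_tested]. ⇒ new: means_tested.
means_tested first appears in round 5.

5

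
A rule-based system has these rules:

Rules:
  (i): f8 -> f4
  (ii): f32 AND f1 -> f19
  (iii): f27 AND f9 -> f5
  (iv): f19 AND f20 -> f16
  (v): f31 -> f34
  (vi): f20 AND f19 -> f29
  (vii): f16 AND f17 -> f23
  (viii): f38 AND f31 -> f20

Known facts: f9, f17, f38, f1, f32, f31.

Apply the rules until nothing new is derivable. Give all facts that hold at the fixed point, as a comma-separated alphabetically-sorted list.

f1, f16, f17, f19, f20, f23, f29, f31, f32, f34, f38, f9

Round 1 fires (ii), (v), (viii), giving f19, f34, f20.
Round 2 fires (iv), (vi), giving f16, f29.
Round 3 fires (vii), giving f23.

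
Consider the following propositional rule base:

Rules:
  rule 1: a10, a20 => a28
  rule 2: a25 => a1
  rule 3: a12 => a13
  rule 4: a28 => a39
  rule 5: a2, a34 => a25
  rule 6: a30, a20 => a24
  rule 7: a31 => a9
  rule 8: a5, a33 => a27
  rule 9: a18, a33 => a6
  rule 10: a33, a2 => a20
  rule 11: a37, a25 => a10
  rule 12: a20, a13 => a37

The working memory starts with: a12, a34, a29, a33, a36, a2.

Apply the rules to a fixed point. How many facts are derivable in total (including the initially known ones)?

Round 1 — rule 3, rule 5, rule 10, derive a13, a25, a20.
Round 2 — rule 2, rule 12, derive a1, a37.
Round 3 — rule 11, derive a10.
Round 4 — rule 1, derive a28.
Round 5 — rule 4, derive a39.
Closure: {a1, a10, a12, a13, a2, a20, a25, a28, a29, a33, a34, a36, a37, a39} — 14 facts.

14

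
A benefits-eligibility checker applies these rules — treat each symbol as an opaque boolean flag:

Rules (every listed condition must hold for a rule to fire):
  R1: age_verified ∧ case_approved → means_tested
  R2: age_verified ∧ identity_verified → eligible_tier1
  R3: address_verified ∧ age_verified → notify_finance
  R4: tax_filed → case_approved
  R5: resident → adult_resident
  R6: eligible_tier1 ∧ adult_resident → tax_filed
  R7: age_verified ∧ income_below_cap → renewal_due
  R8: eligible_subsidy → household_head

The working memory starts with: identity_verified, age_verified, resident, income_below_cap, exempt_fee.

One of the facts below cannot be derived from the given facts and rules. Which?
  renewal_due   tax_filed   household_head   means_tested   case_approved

household_head

Round 1 — R2, R5, R7, derive eligible_tier1, adult_resident, renewal_due.
Round 2 — R6, derive tax_filed.
Round 3 — R4, derive case_approved.
Round 4 — R1, derive means_tested.
Derived: means_tested (round 4), case_approved (round 3), tax_filed (round 2), renewal_due (round 1). household_head never appears in any round.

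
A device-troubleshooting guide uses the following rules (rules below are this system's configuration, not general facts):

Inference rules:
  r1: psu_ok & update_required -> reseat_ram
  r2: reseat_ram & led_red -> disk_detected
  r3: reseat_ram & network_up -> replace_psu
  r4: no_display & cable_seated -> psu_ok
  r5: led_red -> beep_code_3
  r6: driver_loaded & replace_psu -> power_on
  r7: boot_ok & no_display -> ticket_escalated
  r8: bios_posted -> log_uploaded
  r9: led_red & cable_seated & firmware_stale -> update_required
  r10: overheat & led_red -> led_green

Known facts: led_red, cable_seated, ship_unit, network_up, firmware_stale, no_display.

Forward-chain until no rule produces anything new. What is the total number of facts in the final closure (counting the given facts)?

12

Round 1: r4 [no_display & cable_seated -> psu_ok]; r5 [led_red -> beep_code_3]; r9 [led_red & cable_seated & firmware_stale -> update_required]. Adds psu_ok, beep_code_3, update_required.
Round 2: r1 [psu_ok & update_required -> reseat_ram]. Adds reseat_ram.
Round 3: r2 [reseat_ram & led_red -> disk_detected]; r3 [reseat_ram & network_up -> replace_psu]. Adds disk_detected, replace_psu.
Closure: {beep_code_3, cable_seated, disk_detected, firmware_stale, led_red, network_up, no_display, psu_ok, replace_psu, reseat_ram, ship_unit, update_required} — 12 facts.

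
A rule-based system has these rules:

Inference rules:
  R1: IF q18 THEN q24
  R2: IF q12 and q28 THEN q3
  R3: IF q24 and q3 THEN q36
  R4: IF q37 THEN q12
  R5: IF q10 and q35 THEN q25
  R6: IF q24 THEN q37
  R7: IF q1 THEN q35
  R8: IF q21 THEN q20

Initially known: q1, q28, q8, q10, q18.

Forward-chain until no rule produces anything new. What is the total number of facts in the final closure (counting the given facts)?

12

[1] R1 [IF q18 THEN q24]; R7 [IF q1 THEN q35]. ⇒ new: q24, q35.
[2] R5 [IF q10 and q35 THEN q25]; R6 [IF q24 THEN q37]. ⇒ new: q25, q37.
[3] R4 [IF q37 THEN q12]. ⇒ new: q12.
[4] R2 [IF q12 and q28 THEN q3]. ⇒ new: q3.
[5] R3 [IF q24 and q3 THEN q36]. ⇒ new: q36.
Closure: {q1, q10, q12, q18, q24, q25, q28, q3, q35, q36, q37, q8} — 12 facts.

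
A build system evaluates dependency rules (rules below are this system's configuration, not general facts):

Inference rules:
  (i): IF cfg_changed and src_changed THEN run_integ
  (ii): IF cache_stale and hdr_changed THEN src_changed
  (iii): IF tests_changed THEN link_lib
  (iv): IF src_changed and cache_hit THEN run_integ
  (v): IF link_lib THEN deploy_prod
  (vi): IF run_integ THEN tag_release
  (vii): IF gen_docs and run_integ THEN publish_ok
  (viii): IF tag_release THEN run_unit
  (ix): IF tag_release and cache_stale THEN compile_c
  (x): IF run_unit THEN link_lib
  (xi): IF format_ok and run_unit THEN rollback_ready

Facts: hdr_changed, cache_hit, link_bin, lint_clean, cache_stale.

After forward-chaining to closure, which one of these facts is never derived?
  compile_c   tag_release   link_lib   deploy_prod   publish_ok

publish_ok

Round 1: (ii) [IF cache_stale and hdr_changed THEN src_changed]. New: src_changed.
Round 2: (iv) [IF src_changed and cache_hit THEN run_integ]. New: run_integ.
Round 3: (vi) [IF run_integ THEN tag_release]. New: tag_release.
Round 4: (viii) [IF tag_release THEN run_unit]; (ix) [IF tag_release and cache_stale THEN compile_c]. New: run_unit, compile_c.
Round 5: (x) [IF run_unit THEN link_lib]. New: link_lib.
Round 6: (v) [IF link_lib THEN deploy_prod]. New: deploy_prod.
Derived: compile_c (round 4), deploy_prod (round 6), tag_release (round 3), link_lib (round 5). publish_ok never appears in any round.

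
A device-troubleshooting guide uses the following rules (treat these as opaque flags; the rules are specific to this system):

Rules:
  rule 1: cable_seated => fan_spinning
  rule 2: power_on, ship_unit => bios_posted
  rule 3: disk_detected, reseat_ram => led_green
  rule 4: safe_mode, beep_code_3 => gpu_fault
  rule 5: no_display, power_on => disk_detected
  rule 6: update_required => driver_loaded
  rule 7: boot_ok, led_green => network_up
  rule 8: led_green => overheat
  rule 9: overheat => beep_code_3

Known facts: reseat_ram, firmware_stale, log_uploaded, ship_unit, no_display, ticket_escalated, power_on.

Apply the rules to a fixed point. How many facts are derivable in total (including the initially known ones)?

Round 1: rule 2 [power_on, ship_unit => bios_posted]; rule 5 [no_display, power_on => disk_detected]. New: bios_posted, disk_detected.
Round 2: rule 3 [disk_detected, reseat_ram => led_green]. New: led_green.
Round 3: rule 8 [led_green => overheat]. New: overheat.
Round 4: rule 9 [overheat => beep_code_3]. New: beep_code_3.
Closure: {beep_code_3, bios_posted, disk_detected, firmware_stale, led_green, log_uploaded, no_display, overheat, power_on, reseat_ram, ship_unit, ticket_escalated} — 12 facts.

12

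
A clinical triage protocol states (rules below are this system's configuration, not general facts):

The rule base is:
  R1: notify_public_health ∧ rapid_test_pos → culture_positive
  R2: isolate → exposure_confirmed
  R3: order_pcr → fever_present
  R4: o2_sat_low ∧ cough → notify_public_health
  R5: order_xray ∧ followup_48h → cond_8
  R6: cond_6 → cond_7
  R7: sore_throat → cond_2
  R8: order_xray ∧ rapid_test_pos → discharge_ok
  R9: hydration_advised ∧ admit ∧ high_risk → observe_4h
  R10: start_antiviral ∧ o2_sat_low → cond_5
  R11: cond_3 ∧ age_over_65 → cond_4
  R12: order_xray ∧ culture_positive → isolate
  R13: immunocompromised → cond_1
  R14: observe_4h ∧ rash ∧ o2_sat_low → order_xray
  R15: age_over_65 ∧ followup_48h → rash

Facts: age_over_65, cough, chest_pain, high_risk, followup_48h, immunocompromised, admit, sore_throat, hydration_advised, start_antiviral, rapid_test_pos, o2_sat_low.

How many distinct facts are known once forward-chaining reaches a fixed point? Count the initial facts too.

Round 1 fires R4, R7, R9, R10, R13, R15, giving notify_public_health, cond_2, observe_4h, cond_5, cond_1, rash.
Round 2 fires R1, R14, giving culture_positive, order_xray.
Round 3 fires R5, R8, R12, giving cond_8, discharge_ok, isolate.
Round 4 fires R2, giving exposure_confirmed.
Closure: {admit, age_over_65, chest_pain, cond_1, cond_2, cond_5, cond_8, cough, culture_positive, discharge_ok, exposure_confirmed, followup_48h, high_risk, hydration_advised, immunocompromised, isolate, notify_public_health, o2_sat_low, observe_4h, order_xray, rapid_test_pos, rash, sore_throat, start_antiviral} — 24 facts.

24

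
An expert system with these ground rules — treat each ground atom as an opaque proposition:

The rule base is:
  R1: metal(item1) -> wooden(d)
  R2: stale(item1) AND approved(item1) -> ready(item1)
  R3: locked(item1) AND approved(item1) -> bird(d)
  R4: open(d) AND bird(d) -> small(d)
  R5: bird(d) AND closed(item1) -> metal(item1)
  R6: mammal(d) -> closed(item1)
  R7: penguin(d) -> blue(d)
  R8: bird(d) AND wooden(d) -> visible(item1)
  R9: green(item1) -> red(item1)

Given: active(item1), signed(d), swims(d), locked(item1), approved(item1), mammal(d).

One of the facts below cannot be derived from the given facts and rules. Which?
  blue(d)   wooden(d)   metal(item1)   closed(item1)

blue(d)

Round 1: R3 [locked(item1) AND approved(item1) -> bird(d)]; R6 [mammal(d) -> closed(item1)]. Adds bird(d), closed(item1).
Round 2: R5 [bird(d) AND closed(item1) -> metal(item1)]. Adds metal(item1).
Round 3: R1 [metal(item1) -> wooden(d)]. Adds wooden(d).
Round 4: R8 [bird(d) AND wooden(d) -> visible(item1)]. Adds visible(item1).
Derived: wooden(d) (round 3), metal(item1) (round 2), closed(item1) (round 1). blue(d) never appears in any round.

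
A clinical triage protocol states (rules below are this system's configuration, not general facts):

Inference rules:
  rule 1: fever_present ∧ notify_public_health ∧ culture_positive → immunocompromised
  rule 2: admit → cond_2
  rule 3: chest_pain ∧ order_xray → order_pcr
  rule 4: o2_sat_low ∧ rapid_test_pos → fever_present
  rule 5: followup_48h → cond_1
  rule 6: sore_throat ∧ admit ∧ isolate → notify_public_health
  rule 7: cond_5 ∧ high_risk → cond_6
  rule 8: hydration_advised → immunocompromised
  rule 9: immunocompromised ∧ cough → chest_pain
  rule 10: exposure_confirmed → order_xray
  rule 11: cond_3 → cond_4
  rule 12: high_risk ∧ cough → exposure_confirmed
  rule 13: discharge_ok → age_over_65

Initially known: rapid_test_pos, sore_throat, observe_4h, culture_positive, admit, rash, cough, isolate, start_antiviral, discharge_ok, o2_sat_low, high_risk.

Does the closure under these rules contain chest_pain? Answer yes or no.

Round 1: rule 2 [admit → cond_2]; rule 4 [o2_sat_low ∧ rapid_test_pos → fever_present]; rule 6 [sore_throat ∧ admit ∧ isolate → notify_public_health]; rule 12 [high_risk ∧ cough → exposure_confirmed]; rule 13 [discharge_ok → age_over_65]. New: cond_2, fever_present, notify_public_health, exposure_confirmed, age_over_65.
Round 2: rule 1 [fever_present ∧ notify_public_health ∧ culture_positive → immunocompromised]; rule 10 [exposure_confirmed → order_xray]. New: immunocompromised, order_xray.
Round 3: rule 9 [immunocompromised ∧ cough → chest_pain]. New: chest_pain.
Round 4: rule 3 [chest_pain ∧ order_xray → order_pcr]. New: order_pcr.
chest_pain appears in round 3, so it is derivable.

yes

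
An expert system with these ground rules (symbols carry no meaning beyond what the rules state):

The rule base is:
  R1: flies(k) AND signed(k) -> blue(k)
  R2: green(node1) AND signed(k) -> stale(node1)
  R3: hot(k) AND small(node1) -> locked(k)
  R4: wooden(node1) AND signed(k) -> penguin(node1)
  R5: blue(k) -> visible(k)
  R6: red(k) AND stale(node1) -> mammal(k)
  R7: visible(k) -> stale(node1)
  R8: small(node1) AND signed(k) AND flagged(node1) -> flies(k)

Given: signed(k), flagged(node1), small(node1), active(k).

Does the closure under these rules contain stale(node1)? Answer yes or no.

[1] R8 [small(node1) AND signed(k) AND flagged(node1) -> flies(k)]. ⇒ new: flies(k).
[2] R1 [flies(k) AND signed(k) -> blue(k)]. ⇒ new: blue(k).
[3] R5 [blue(k) -> visible(k)]. ⇒ new: visible(k).
[4] R7 [visible(k) -> stale(node1)]. ⇒ new: stale(node1).
stale(node1) appears in round 4, so it is derivable.

yes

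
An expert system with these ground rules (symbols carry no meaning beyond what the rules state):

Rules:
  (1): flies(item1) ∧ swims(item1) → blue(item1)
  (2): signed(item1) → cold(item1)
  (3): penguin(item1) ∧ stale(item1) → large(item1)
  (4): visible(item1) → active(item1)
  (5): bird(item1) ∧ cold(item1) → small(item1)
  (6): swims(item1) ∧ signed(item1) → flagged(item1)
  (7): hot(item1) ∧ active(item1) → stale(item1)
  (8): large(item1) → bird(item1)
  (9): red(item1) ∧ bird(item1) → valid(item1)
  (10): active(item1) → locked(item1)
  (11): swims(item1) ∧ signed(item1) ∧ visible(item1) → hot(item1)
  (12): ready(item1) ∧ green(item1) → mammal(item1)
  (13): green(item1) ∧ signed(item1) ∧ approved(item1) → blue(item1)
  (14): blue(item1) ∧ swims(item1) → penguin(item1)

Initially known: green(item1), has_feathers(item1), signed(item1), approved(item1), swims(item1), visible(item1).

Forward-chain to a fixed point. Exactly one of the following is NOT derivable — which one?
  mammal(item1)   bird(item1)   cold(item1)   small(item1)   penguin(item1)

mammal(item1)

Round 1 — (2), (4), (6), (11), (13), derive cold(item1), active(item1), flagged(item1), hot(item1), blue(item1).
Round 2 — (7), (10), (14), derive stale(item1), locked(item1), penguin(item1).
Round 3 — (3), derive large(item1).
Round 4 — (8), derive bird(item1).
Round 5 — (5), derive small(item1).
Derived: small(item1) (round 5), cold(item1) (round 1), bird(item1) (round 4), penguin(item1) (round 2). mammal(item1) never appears in any round.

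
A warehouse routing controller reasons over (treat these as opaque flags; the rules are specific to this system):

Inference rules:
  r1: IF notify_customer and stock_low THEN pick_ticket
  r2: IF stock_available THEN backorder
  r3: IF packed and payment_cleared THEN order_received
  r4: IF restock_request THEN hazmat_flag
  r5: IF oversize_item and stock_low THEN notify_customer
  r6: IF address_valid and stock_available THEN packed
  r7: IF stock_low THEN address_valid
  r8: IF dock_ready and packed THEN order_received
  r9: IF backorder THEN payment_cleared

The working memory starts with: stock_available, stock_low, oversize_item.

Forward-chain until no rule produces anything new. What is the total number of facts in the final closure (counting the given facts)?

10

Round 1 — r2, r5, r7, derive backorder, notify_customer, address_valid.
Round 2 — r1, r6, r9, derive pick_ticket, packed, payment_cleared.
Round 3 — r3, derive order_received.
Closure: {address_valid, backorder, notify_customer, order_received, oversize_item, packed, payment_cleared, pick_ticket, stock_available, stock_low} — 10 facts.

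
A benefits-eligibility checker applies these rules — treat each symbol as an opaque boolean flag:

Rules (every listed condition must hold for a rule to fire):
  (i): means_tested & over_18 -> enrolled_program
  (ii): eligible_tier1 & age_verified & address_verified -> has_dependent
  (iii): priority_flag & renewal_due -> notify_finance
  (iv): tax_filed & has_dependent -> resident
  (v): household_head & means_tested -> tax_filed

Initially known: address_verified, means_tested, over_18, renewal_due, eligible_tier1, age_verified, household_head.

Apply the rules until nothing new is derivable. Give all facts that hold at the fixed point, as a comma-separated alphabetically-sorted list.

address_verified, age_verified, eligible_tier1, enrolled_program, has_dependent, household_head, means_tested, over_18, renewal_due, resident, tax_filed

Round 1 fires (i), (ii), (v), giving enrolled_program, has_dependent, tax_filed.
Round 2 fires (iv), giving resident.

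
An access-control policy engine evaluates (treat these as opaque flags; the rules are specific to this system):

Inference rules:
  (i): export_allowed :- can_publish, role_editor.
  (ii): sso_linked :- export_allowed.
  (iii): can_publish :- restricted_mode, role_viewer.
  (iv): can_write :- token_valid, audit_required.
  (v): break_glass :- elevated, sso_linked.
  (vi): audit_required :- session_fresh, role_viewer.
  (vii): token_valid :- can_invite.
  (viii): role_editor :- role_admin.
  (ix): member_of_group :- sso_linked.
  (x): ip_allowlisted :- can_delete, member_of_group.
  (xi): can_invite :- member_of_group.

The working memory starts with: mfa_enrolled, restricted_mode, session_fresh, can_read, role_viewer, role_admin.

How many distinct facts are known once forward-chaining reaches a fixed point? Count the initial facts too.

Round 1: (iii) [can_publish :- restricted_mode, role_viewer.]; (vi) [audit_required :- session_fresh, role_viewer.]; (viii) [role_editor :- role_admin.]. Adds can_publish, audit_required, role_editor.
Round 2: (i) [export_allowed :- can_publish, role_editor.]. Adds export_allowed.
Round 3: (ii) [sso_linked :- export_allowed.]. Adds sso_linked.
Round 4: (ix) [member_of_group :- sso_linked.]. Adds member_of_group.
Round 5: (xi) [can_invite :- member_of_group.]. Adds can_invite.
Round 6: (vii) [token_valid :- can_invite.]. Adds token_valid.
Round 7: (iv) [can_write :- token_valid, audit_required.]. Adds can_write.
Closure: {audit_required, can_invite, can_publish, can_read, can_write, export_allowed, member_of_group, mfa_enrolled, restricted_mode, role_admin, role_editor, role_viewer, session_fresh, sso_linked, token_valid} — 15 facts.

15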